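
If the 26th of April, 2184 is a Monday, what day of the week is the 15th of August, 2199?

From April 26, 2184 to April 26, 2199: 15 years, of which 3 contain a Feb 29 — 12×365 + 3×366 = 5478 days.
April 2199: 30 − 26 = 4 days remain.
Then May (31), June (30), July (31): 31 + 30 + 31 = 92 days.
August 1–15, 2199: 15 days.
Residual: 111 days.
Total: 5589 days.
5589 mod 7 = 3, so 3 days after Monday is Thursday.

Thursday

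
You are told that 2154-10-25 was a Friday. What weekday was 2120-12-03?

Tuesday

Count forward from the earlier date (December 3, 2120) to the later (October 25, 2154):
Day-of-year of December 3, 2120: 338.
Day-of-year of October 25, 2154: 298.
2120 has 366 days, so 366 − 338 = 28 days remain in 2120.
Full years 2121–2153: 25 common + 8 leap = 25×365 + 8×366 = 12053 days.
Total: 28 + 12053 + 298 = 12379 days.
12379 mod 7 = 3, so 3 days before Friday is Tuesday.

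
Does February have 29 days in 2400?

Yes

2400 is a leap year (divisible by 400).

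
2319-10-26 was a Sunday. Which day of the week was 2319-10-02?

Count forward from the earlier date (October 2, 2319) to the later (October 26, 2319):
Within October 2319: 26 − 2 = 24 days.
24 mod 7 = 3, so 3 days before Sunday is Thursday.

Thursday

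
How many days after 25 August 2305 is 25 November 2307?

Day-of-year of August 25, 2305: 237.
Day-of-year of November 25, 2307: 329.
2305 has 365 days, so 365 − 237 = 128 days remain in 2305.
Full years: 2306: 365. Sum = 365.
Total: 128 + 365 + 329 = 822 days.

822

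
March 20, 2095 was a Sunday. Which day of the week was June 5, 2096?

Day-of-year of March 20, 2095: 79.
Day-of-year of June 5, 2096: 157.
2095 has 365 days, so 365 − 79 = 286 days remain in 2095.
Total: 286 + 157 = 443 days.
443 mod 7 = 2, so 2 days after Sunday is Tuesday.

Tuesday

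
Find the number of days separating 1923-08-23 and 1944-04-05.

7531

Day-of-year of August 23, 1923: 235.
Day-of-year of April 5, 1944: 96.
1923 has 365 days, so 365 − 235 = 130 days remain in 1923.
Full years 1924–1943: 15 common + 5 leap = 15×365 + 5×366 = 7305 days.
Total: 130 + 7305 + 96 = 7531 days.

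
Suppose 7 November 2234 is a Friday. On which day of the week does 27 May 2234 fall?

Count forward from the earlier date (May 27, 2234) to the later (November 7, 2234):
May 2234: 31 − 27 = 4 days remain.
Then June (30), July (31), August (31), September (30), October (31): 30 + 31 + 31 + 30 + 31 = 153 days.
November 1–7, 2234: 7 days.
Total: 4 + 153 + 7 = 164 days.
164 mod 7 = 3, so 3 days before Friday is Tuesday.

Tuesday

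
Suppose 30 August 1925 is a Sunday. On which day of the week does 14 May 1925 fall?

Thursday

Count forward from the earlier date (May 14, 1925) to the later (August 30, 1925):
May 1925: 31 − 14 = 17 days remain.
Then June (30), July (31): 30 + 31 = 61 days.
August 1–30, 1925: 30 days.
Total: 17 + 61 + 30 = 108 days.
108 mod 7 = 3, so 3 days before Sunday is Thursday.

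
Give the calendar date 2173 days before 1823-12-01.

1817-12-19

Count 2173 days before December 1, 1823:
Day-of-year of December 19, 1817: 353.
Day-of-year of December 1, 1823: 335.
1817 has 365 days, so 365 − 353 = 12 days remain in 1817.
Full years: 1818: 365; 1819: 365; 1820: 366; 1821: 365; 1822: 365. Sum = 1826.
Total: 12 + 1826 + 335 = 2173 days.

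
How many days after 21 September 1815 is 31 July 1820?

Day-of-year of September 21, 1815: 264.
Day-of-year of July 31, 1820: 213.
1815 has 365 days, so 365 − 264 = 101 days remain in 1815.
Full years: 1816: 366; 1817: 365; 1818: 365; 1819: 365. Sum = 1461.
Total: 101 + 1461 + 213 = 1775 days.

1775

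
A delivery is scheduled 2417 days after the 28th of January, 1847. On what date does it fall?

the 10th of September, 1853

Count 2417 days after January 28, 1847:
Day-of-year of January 28, 1847: 28.
Day-of-year of September 10, 1853: 253.
1847 has 365 days, so 365 − 28 = 337 days remain in 1847.
Full years: 1848: 366; 1849: 365; 1850: 365; 1851: 365; 1852: 366. Sum = 1827.
Total: 337 + 1827 + 253 = 2417 days.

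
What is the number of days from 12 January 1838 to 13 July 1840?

Day-of-year of January 12, 1838: 12.
Day-of-year of July 13, 1840: 195.
1838 has 365 days, so 365 − 12 = 353 days remain in 1838.
Full years: 1839: 365. Sum = 365.
Total: 353 + 365 + 195 = 913 days.

913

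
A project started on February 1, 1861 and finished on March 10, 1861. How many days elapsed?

February 1861: 28 − 1 = 27 days remain (1861 is not a leap year, so February has 28 days).
March 1–10, 1861: 10 days.
Total: 27 + 10 = 37 days.

37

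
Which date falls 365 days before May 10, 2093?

May 10, 2092

Count 365 days before May 10, 2093:
May 10, 2092 → May 10, 2093: 365 days.
Total: 365 days.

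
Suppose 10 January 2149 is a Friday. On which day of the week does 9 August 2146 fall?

Count forward from the earlier date (August 9, 2146) to the later (January 10, 2149):
Day-of-year of August 9, 2146: 221.
Day-of-year of January 10, 2149: 10.
2146 has 365 days, so 365 − 221 = 144 days remain in 2146.
Full years: 2147: 365; 2148: 366. Sum = 731.
Total: 144 + 731 + 10 = 885 days.
885 mod 7 = 3, so 3 days before Friday is Tuesday.

Tuesday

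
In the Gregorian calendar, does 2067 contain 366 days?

No

2067 is not a leap year.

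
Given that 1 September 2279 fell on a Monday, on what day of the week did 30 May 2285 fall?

Saturday

September 1, 2279 → September 1, 2280: 366 days (2280 is a leap year).
September 1, 2280 → September 1, 2281: 365 days.
September 1, 2281 → September 1, 2282: 365 days.
September 1, 2282 → September 1, 2283: 365 days.
September 1, 2283 → September 1, 2284: 366 days (2284 is a leap year).
September 2284: 30 − 1 = 29 days remain.
Then October (31), November (30), December (31), January (31), February 2285 (28), March (31), April (30): 31 + 30 + 31 + 31 + 28 + 31 + 30 = 212 days.
May 1–30, 2285: 30 days.
Residual: 271 days.
Total: 2098 days.
2098 mod 7 = 5, so 5 days after Monday is Saturday.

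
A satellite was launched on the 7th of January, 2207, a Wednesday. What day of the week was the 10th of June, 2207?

January 2207: 31 − 7 = 24 days remain.
Then February 2207 (28), March (31), April (30), May (31): 28 + 31 + 30 + 31 = 120 days.
June 1–10, 2207: 10 days.
Total: 24 + 120 + 10 = 154 days.
154 is a multiple of 7, so the 10th of June, 2207 falls on the same weekday: Wednesday.

Wednesday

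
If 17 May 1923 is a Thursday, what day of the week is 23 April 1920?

Count forward from the earlier date (April 23, 1920) to the later (May 17, 1923):
Day-of-year of April 23, 1920: 114.
Day-of-year of May 17, 1923: 137.
1920 has 366 days, so 366 − 114 = 252 days remain in 1920.
Full years: 1921: 365; 1922: 365. Sum = 730.
Total: 252 + 730 + 137 = 1119 days.
1119 mod 7 = 6, so 6 days before Thursday is Friday.

Friday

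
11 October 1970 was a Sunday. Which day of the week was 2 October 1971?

October 1970: 31 − 11 = 20 days remain.
Then 11 full months totalling 334 days.
October 1–2, 1971: 2 days.
Total: 20 + 334 + 2 = 356 days.
356 mod 7 = 6, so 6 days after Sunday is Saturday.

Saturday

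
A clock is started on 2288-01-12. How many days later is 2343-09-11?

From January 12, 2288 to January 12, 2343: 55 years, of which 13 contain a Feb 29 — 42×365 + 13×366 = 20088 days.
(2300 is not a leap year (divisible by 100 but not 400).)
January 2343: 31 − 12 = 19 days remain.
Then February 2343 (28), March (31), April (30), May (31), June (30), July (31), August (31): 28 + 31 + 30 + 31 + 30 + 31 + 31 = 212 days.
September 1–11, 2343: 11 days.
Residual: 242 days.
Total: 20330 days.

20330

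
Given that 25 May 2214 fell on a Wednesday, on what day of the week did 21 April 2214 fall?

Thursday

Count forward from the earlier date (April 21, 2214) to the later (May 25, 2214):
April 2214: 30 − 21 = 9 days remain.
May 1–25, 2214: 25 days.
Total: 9 + 25 = 34 days.
34 mod 7 = 6, so 6 days before Wednesday is Thursday.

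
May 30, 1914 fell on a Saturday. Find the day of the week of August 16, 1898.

Tuesday

Count forward from the earlier date (August 16, 1898) to the later (May 30, 1914):
From August 16, 1898 to August 16, 1913: 15 years, of which 3 contain a Feb 29 — 12×365 + 3×366 = 5478 days.
(1900 is not a leap year (divisible by 100 but not 400).)
August 1913: 31 − 16 = 15 days remain.
Then September (30), October (31), November (30), December (31), January (31), February 1914 (28), March (31), April (30): 30 + 31 + 30 + 31 + 31 + 28 + 31 + 30 = 242 days.
May 1–30, 1914: 30 days.
Residual: 287 days.
Total: 5765 days.
5765 mod 7 = 4, so 4 days before Saturday is Tuesday.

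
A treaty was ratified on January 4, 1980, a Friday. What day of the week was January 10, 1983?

Monday

January 4, 1980 → January 4, 1981: 366 days (1980 is a leap year).
January 4, 1981 → January 4, 1982: 365 days.
January 4, 1982 → January 4, 1983: 365 days.
Within January 1983: 10 − 4 = 6 days.
Total: 1102 days.
1102 mod 7 = 3, so 3 days after Friday is Monday.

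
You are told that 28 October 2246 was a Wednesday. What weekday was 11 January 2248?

Day-of-year of October 28, 2246: 301.
Day-of-year of January 11, 2248: 11.
2246 has 365 days, so 365 − 301 = 64 days remain in 2246.
Full years: 2247: 365. Sum = 365.
Total: 64 + 365 + 11 = 440 days.
440 mod 7 = 6, so 6 days after Wednesday is Tuesday.

Tuesday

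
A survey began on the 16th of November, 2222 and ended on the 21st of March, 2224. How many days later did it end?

491

November 2222: 30 − 16 = 14 days remain.
Then 15 full months totalling 456 days.
March 1–21, 2224: 21 days.
Total: 14 + 456 + 21 = 491 days.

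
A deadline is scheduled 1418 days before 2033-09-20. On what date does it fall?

2029-11-02

Count 1418 days before September 20, 2033:
November 2, 2029 → November 2, 2030: 365 days.
November 2, 2030 → November 2, 2031: 365 days.
November 2, 2031 → November 2, 2032: 366 days (2032 is a leap year).
November 2032: 30 − 2 = 28 days remain.
Then 9 full months totalling 274 days.
September 1–20, 2033: 20 days.
Residual: 322 days.
Total: 1418 days.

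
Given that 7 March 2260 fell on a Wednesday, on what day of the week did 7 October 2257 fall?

Wednesday

Count forward from the earlier date (October 7, 2257) to the later (March 7, 2260):
Day-of-year of October 7, 2257: 280.
Day-of-year of March 7, 2260: 67.
2257 has 365 days, so 365 − 280 = 85 days remain in 2257.
Full years: 2258: 365; 2259: 365. Sum = 730.
Total: 85 + 730 + 67 = 882 days.
882 is a multiple of 7, so 7 October 2257 falls on the same weekday: Wednesday.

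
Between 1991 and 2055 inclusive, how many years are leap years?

16

Years divisible by 4: 1992, 1996, …, 2052 — 16 in all.
2000 is divisible by 400, so still leap.
No century exceptions apply. Count: 16.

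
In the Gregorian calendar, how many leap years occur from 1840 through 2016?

Years divisible by 4: 1840, 1844, …, 2016 — 45 in all.
Of these, 1900 is divisible by 100 but not 400, so not leap.
2000 is divisible by 400, so still leap.
Leap years: 45 − 1 = 44.

44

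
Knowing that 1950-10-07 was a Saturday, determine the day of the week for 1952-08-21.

October 1950: 31 − 7 = 24 days remain.
Then 21 full months totalling 639 days.
August 1–21, 1952: 21 days.
Total: 24 + 639 + 21 = 684 days.
684 mod 7 = 5, so 5 days after Saturday is Thursday.

Thursday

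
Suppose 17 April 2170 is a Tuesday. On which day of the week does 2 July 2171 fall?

April 2170: 30 − 17 = 13 days remain.
Then 14 full months totalling 426 days.
July 1–2, 2171: 2 days.
Total: 13 + 426 + 2 = 441 days.
441 is a multiple of 7, so 2 July 2171 falls on the same weekday: Tuesday.

Tuesday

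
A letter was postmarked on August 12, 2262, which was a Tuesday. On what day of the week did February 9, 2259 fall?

Wednesday

Count forward from the earlier date (February 9, 2259) to the later (August 12, 2262):
February 9, 2259 → February 9, 2260: 365 days.
February 9, 2260 → February 9, 2261: 366 days (2260 is a leap year).
February 9, 2261 → February 9, 2262: 365 days.
February 2262: 28 − 9 = 19 days remain (2262 is not a leap year, so February has 28 days).
Then March (31), April (30), May (31), June (30), July (31): 31 + 30 + 31 + 30 + 31 = 153 days.
August 1–12, 2262: 12 days.
Residual: 184 days.
Total: 1280 days.
1280 mod 7 = 6, so 6 days before Tuesday is Wednesday.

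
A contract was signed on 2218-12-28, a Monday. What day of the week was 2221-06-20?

Wednesday

Day-of-year of December 28, 2218: 362.
Day-of-year of June 20, 2221: 171.
2218 has 365 days, so 365 − 362 = 3 days remain in 2218.
Full years: 2219: 365; 2220: 366. Sum = 731.
Total: 3 + 731 + 171 = 905 days.
905 mod 7 = 2, so 2 days after Monday is Wednesday.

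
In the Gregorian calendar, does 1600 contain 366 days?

1600 is a leap year (divisible by 400).

Yes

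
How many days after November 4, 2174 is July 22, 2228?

19618

From November 4, 2174 to November 4, 2227: 53 years, of which 12 contain a Feb 29 — 41×365 + 12×366 = 19357 days.
(2200 is not a leap year (divisible by 100 but not 400).)
November 2227: 30 − 4 = 26 days remain.
Then December (31), January (31), February 2228 (29), March (31), April (30), May (31), June (30): 31 + 31 + 29 + 31 + 30 + 31 + 30 = 213 days.
July 1–22, 2228: 22 days.
Residual: 261 days.
Total: 19618 days.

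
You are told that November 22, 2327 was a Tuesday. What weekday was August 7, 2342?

From November 22, 2327 to November 22, 2341: 14 years, of which 4 contain a Feb 29 — 10×365 + 4×366 = 5114 days.
November 2341: 30 − 22 = 8 days remain.
Then December (31), January (31), February 2342 (28), March (31), April (30), May (31), June (30), July (31): 31 + 31 + 28 + 31 + 30 + 31 + 30 + 31 = 243 days.
August 1–7, 2342: 7 days.
Residual: 258 days.
Total: 5372 days.
5372 mod 7 = 3, so 3 days after Tuesday is Friday.

Friday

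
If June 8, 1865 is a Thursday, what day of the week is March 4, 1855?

Count forward from the earlier date (March 4, 1855) to the later (June 8, 1865):
Day-of-year of March 4, 1855: 63.
Day-of-year of June 8, 1865: 159.
1855 has 365 days, so 365 − 63 = 302 days remain in 1855.
Full years 1856–1864: 6 common + 3 leap = 6×365 + 3×366 = 3288 days.
Total: 302 + 3288 + 159 = 3749 days.
3749 mod 7 = 4, so 4 days before Thursday is Sunday.

Sunday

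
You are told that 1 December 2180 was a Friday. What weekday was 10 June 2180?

Count forward from the earlier date (June 10, 2180) to the later (December 1, 2180):
June 2180: 30 − 10 = 20 days remain.
Then July (31), August (31), September (30), October (31), November (30): 31 + 31 + 30 + 31 + 30 = 153 days.
December 1, 2180: 1 day.
Total: 20 + 153 + 1 = 174 days.
174 mod 7 = 6, so 6 days before Friday is Saturday.

Saturday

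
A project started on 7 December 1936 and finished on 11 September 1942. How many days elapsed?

2104

Day-of-year of December 7, 1936: 342.
Day-of-year of September 11, 1942: 254.
1936 has 366 days, so 366 − 342 = 24 days remain in 1936.
Full years: 1937: 365; 1938: 365; 1939: 365; 1940: 366; 1941: 365. Sum = 1826.
Total: 24 + 1826 + 254 = 2104 days.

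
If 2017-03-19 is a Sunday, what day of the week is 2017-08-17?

Thursday

March 2017: 31 − 19 = 12 days remain.
Then April (30), May (31), June (30), July (31): 30 + 31 + 30 + 31 = 122 days.
August 1–17, 2017: 17 days.
Total: 12 + 122 + 17 = 151 days.
151 mod 7 = 4, so 4 days after Sunday is Thursday.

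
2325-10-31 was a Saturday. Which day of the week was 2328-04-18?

Day-of-year of October 31, 2325: 304.
Day-of-year of April 18, 2328: 109.
2325 has 365 days, so 365 − 304 = 61 days remain in 2325.
Full years: 2326: 365; 2327: 365. Sum = 730.
Total: 61 + 730 + 109 = 900 days.
900 mod 7 = 4, so 4 days after Saturday is Wednesday.

Wednesday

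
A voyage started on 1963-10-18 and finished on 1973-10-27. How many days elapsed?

Day-of-year of October 18, 1963: 291.
Day-of-year of October 27, 1973: 300.
1963 has 365 days, so 365 − 291 = 74 days remain in 1963.
Full years 1964–1972: 6 common + 3 leap = 6×365 + 3×366 = 3288 days.
Total: 74 + 3288 + 300 = 3662 days.

3662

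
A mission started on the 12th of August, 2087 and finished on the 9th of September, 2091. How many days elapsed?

1489

August 12, 2087 → August 12, 2088: 366 days (2088 is a leap year).
August 12, 2088 → August 12, 2089: 365 days.
August 12, 2089 → August 12, 2090: 365 days.
August 12, 2090 → August 12, 2091: 365 days.
August 2091: 31 − 12 = 19 days remain.
September 1–9, 2091: 9 days.
Residual: 28 days.
Total: 1489 days.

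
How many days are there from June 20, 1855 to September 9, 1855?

81

June 1855: 30 − 20 = 10 days remain.
Then July (31), August (31): 31 + 31 = 62 days.
September 1–9, 1855: 9 days.
Total: 10 + 62 + 9 = 81 days.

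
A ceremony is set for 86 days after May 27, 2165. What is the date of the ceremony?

August 21, 2165

Count 86 days after May 27, 2165:
May 2165: 31 − 27 = 4 days remain.
Then June (30), July (31): 30 + 31 = 61 days.
August 1–21, 2165: 21 days.
Total: 4 + 61 + 21 = 86 days.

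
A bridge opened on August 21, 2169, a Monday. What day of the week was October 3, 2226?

From August 21, 2169 to August 21, 2226: 57 years, of which 13 contain a Feb 29 — 44×365 + 13×366 = 20818 days.
(2200 is not a leap year (divisible by 100 but not 400).)
August 2226: 31 − 21 = 10 days remain.
Then September (30): 30 days.
October 1–3, 2226: 3 days.
Residual: 43 days.
Total: 20861 days.
20861 mod 7 = 1, so 1 day after Monday is Tuesday.

Tuesday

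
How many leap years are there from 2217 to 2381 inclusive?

40

Years divisible by 4: 2220, 2224, …, 2380 — 41 in all.
Of these, 2300 is divisible by 100 but not 400, so not leap.
Leap years: 41 − 1 = 40.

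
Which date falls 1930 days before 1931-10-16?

1926-07-04

Count 1930 days before October 16, 1931:
July 4, 1926 → July 4, 1927: 365 days.
July 4, 1927 → July 4, 1928: 366 days (1928 is a leap year).
July 4, 1928 → July 4, 1929: 365 days.
July 4, 1929 → July 4, 1930: 365 days.
July 4, 1930 → July 4, 1931: 365 days.
July 1931: 31 − 4 = 27 days remain.
Then August (31), September (30): 31 + 30 = 61 days.
October 1–16, 1931: 16 days.
Residual: 104 days.
Total: 1930 days.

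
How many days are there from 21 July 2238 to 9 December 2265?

10003

Day-of-year of July 21, 2238: 202.
Day-of-year of December 9, 2265: 343.
2238 has 365 days, so 365 − 202 = 163 days remain in 2238.
Full years 2239–2264: 19 common + 7 leap = 19×365 + 7×366 = 9497 days.
Total: 163 + 9497 + 343 = 10003 days.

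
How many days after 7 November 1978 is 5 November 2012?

12417

Day-of-year of November 7, 1978: 311.
Day-of-year of November 5, 2012: 310.
1978 has 365 days, so 365 − 311 = 54 days remain in 1978.
Full years 1979–2011: 25 common + 8 leap = 25×365 + 8×366 = 12053 days.
Total: 54 + 12053 + 310 = 12417 days.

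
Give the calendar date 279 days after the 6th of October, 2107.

the 11th of July, 2108

Count 279 days after October 6, 2107:
Day-of-year of October 6, 2107: 279.
Day-of-year of July 11, 2108: 193.
2107 has 365 days, so 365 − 279 = 86 days remain in 2107.
Total: 86 + 193 = 279 days.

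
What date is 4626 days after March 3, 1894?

November 2, 1906

Count 4626 days after March 3, 1894:
Day-of-year of March 3, 1894: 62.
Day-of-year of November 2, 1906: 306.
1894 has 365 days, so 365 − 62 = 303 days remain in 1894.
Full years 1895–1905: 9 common + 2 leap = 9×365 + 2×366 = 4017 days.
Total: 303 + 4017 + 306 = 4626 days.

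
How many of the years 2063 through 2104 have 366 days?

10

Years divisible by 4 in [2063, 2104]: 2064, 2068, 2072, 2076, 2080, 2084, 2088, 2092, 2096, 2100, 2104.
Of these, 2100 is divisible by 100 but not 400, so not leap.
Leap years: 11 − 1 = 10.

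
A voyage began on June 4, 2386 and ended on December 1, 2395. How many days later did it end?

3467

From June 4, 2386 to June 4, 2395: 9 years, of which 2 contain a Feb 29 — 7×365 + 2×366 = 3287 days.
June 2395: 30 − 4 = 26 days remain.
Then July (31), August (31), September (30), October (31), November (30): 31 + 31 + 30 + 31 + 30 = 153 days.
December 1, 2395: 1 day.
Residual: 180 days.
Total: 3467 days.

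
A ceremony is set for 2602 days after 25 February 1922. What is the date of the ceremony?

11 April 1929

Count 2602 days after February 25, 1922:
From February 25, 1922 to February 25, 1929: 7 years, of which 2 contain a Feb 29 — 5×365 + 2×366 = 2557 days.
February 1929: 28 − 25 = 3 days remain (1929 is not a leap year, so February has 28 days).
Then March (31): 31 days.
April 1–11, 1929: 11 days.
Residual: 45 days.
Total: 2602 days.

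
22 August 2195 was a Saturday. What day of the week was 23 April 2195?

Count forward from the earlier date (April 23, 2195) to the later (August 22, 2195):
April 2195: 30 − 23 = 7 days remain.
Then May (31), June (30), July (31): 31 + 30 + 31 = 92 days.
August 1–22, 2195: 22 days.
Total: 7 + 92 + 22 = 121 days.
121 mod 7 = 2, so 2 days before Saturday is Thursday.

Thursday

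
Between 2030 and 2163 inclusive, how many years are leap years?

Years divisible by 4: 2032, 2036, …, 2160 — 33 in all.
Of these, 2100 is divisible by 100 but not 400, so not leap.
Leap years: 33 − 1 = 32.

32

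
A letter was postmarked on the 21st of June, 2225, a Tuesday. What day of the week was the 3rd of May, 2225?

Tuesday

Count forward from the earlier date (May 3, 2225) to the later (June 21, 2225):
May 2225: 31 − 3 = 28 days remain.
June 1–21, 2225: 21 days.
Total: 28 + 21 = 49 days.
49 is a multiple of 7, so the 3rd of May, 2225 falls on the same weekday: Tuesday.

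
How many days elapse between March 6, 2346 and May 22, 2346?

77

March 2346: 31 − 6 = 25 days remain.
Then April (30): 30 days.
May 1–22, 2346: 22 days.
Total: 25 + 30 + 22 = 77 days.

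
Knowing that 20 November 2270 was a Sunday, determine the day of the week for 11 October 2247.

Count forward from the earlier date (October 11, 2247) to the later (November 20, 2270):
Day-of-year of October 11, 2247: 284.
Day-of-year of November 20, 2270: 324.
2247 has 365 days, so 365 − 284 = 81 days remain in 2247.
Full years 2248–2269: 16 common + 6 leap = 16×365 + 6×366 = 8036 days.
Total: 81 + 8036 + 324 = 8441 days.
8441 mod 7 = 6, so 6 days before Sunday is Monday.

Monday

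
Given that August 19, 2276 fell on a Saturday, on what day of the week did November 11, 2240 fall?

Wednesday

Count forward from the earlier date (November 11, 2240) to the later (August 19, 2276):
Day-of-year of November 11, 2240: 316.
Day-of-year of August 19, 2276: 232.
2240 has 366 days, so 366 − 316 = 50 days remain in 2240.
Full years 2241–2275: 27 common + 8 leap = 27×365 + 8×366 = 12783 days.
Total: 50 + 12783 + 232 = 13065 days.
13065 mod 7 = 3, so 3 days before Saturday is Wednesday.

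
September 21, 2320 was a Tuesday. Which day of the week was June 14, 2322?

September 2320: 30 − 21 = 9 days remain.
Then 20 full months totalling 608 days.
June 1–14, 2322: 14 days.
Total: 9 + 608 + 14 = 631 days.
631 mod 7 = 1, so 1 day after Tuesday is Wednesday.

Wednesday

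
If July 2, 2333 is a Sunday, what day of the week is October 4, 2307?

Count forward from the earlier date (October 4, 2307) to the later (July 2, 2333):
From October 4, 2307 to October 4, 2332: 25 years, of which 7 contain a Feb 29 — 18×365 + 7×366 = 9132 days.
October 2332: 31 − 4 = 27 days remain.
Then November (30), December (31), January (31), February 2333 (28), March (31), April (30), May (31), June (30): 30 + 31 + 31 + 28 + 31 + 30 + 31 + 30 = 242 days.
July 1–2, 2333: 2 days.
Residual: 271 days.
Total: 9403 days.
9403 mod 7 = 2, so 2 days before Sunday is Friday.

Friday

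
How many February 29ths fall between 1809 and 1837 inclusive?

Years divisible by 4 in [1809, 1837]: 1812, 1816, 1820, 1824, 1828, 1832, 1836.
No century exceptions apply. Count: 7.

7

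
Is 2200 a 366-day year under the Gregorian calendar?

2200 is not a leap year (divisible by 100 but not 400).

No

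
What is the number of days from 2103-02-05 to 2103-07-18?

February 2103: 28 − 5 = 23 days remain (2103 is not a leap year, so February has 28 days).
Then March (31), April (30), May (31), June (30): 31 + 30 + 31 + 30 = 122 days.
July 1–18, 2103: 18 days.
Total: 23 + 122 + 18 = 163 days.

163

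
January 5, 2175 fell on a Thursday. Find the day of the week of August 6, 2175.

Sunday

January 2175: 31 − 5 = 26 days remain.
Then February 2175 (28), March (31), April (30), May (31), June (30), July (31): 28 + 31 + 30 + 31 + 30 + 31 = 181 days.
August 1–6, 2175: 6 days.
Total: 26 + 181 + 6 = 213 days.
213 mod 7 = 3, so 3 days after Thursday is Sunday.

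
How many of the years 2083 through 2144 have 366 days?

Years divisible by 4: 2084, 2088, …, 2144 — 16 in all.
Of these, 2100 is divisible by 100 but not 400, so not leap.
Leap years: 16 − 1 = 15.

15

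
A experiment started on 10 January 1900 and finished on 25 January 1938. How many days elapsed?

Day-of-year of January 10, 1900: 10.
Day-of-year of January 25, 1938: 25.
1900 has 365 days, so 365 − 10 = 355 days remain in 1900.
Full years 1901–1937: 28 common + 9 leap = 28×365 + 9×366 = 13514 days.
Total: 355 + 13514 + 25 = 13894 days.

13894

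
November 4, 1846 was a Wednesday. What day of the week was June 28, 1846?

Count forward from the earlier date (June 28, 1846) to the later (November 4, 1846):
June 1846: 30 − 28 = 2 days remain.
Then July (31), August (31), September (30), October (31): 31 + 31 + 30 + 31 = 123 days.
November 1–4, 1846: 4 days.
Total: 2 + 123 + 4 = 129 days.
129 mod 7 = 3, so 3 days before Wednesday is Sunday.

Sunday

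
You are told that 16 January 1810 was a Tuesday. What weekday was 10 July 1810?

Tuesday

January 1810: 31 − 16 = 15 days remain.
Then February 1810 (28), March (31), April (30), May (31), June (30): 28 + 31 + 30 + 31 + 30 = 150 days.
July 1–10, 1810: 10 days.
Total: 15 + 150 + 10 = 175 days.
175 is a multiple of 7, so 10 July 1810 falls on the same weekday: Tuesday.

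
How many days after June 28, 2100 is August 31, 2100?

64

June 2100: 30 − 28 = 2 days remain.
Then July (31): 31 days.
August 1–31, 2100: 31 days.
Total: 2 + 31 + 31 = 64 days.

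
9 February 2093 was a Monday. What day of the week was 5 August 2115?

Monday

Day-of-year of February 9, 2093: 40.
Day-of-year of August 5, 2115: 217.
2093 has 365 days, so 365 − 40 = 325 days remain in 2093.
Full years 2094–2114: 17 common + 4 leap = 17×365 + 4×366 = 7669 days.
Total: 325 + 7669 + 217 = 8211 days.
8211 is a multiple of 7, so 5 August 2115 falls on the same weekday: Monday.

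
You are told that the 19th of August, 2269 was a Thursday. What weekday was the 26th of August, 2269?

Thursday

Within August 2269: 26 − 19 = 7 days.
7 is a multiple of 7, so the 26th of August, 2269 falls on the same weekday: Thursday.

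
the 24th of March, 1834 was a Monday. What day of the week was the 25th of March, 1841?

Thursday

From March 24, 1834 to March 24, 1841: 7 years, of which 2 contain a Feb 29 — 5×365 + 2×366 = 2557 days.
Within March 1841: 25 − 24 = 1 day.
Total: 2558 days.
2558 mod 7 = 3, so 3 days after Monday is Thursday.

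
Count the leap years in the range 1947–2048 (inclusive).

Years divisible by 4: 1948, 1952, …, 2048 — 26 in all.
2000 is divisible by 400, so still leap.
No century exceptions apply. Count: 26.

26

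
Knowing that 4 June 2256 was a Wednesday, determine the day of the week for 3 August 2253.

Wednesday

Count forward from the earlier date (August 3, 2253) to the later (June 4, 2256):
Day-of-year of August 3, 2253: 215.
Day-of-year of June 4, 2256: 156.
2253 has 365 days, so 365 − 215 = 150 days remain in 2253.
Full years: 2254: 365; 2255: 365. Sum = 730.
Total: 150 + 730 + 156 = 1036 days.
1036 is a multiple of 7, so 3 August 2253 falls on the same weekday: Wednesday.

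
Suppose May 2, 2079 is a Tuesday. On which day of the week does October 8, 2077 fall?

Count forward from the earlier date (October 8, 2077) to the later (May 2, 2079):
Day-of-year of October 8, 2077: 281.
Day-of-year of May 2, 2079: 122.
2077 has 365 days, so 365 − 281 = 84 days remain in 2077.
Full years: 2078: 365. Sum = 365.
Total: 84 + 365 + 122 = 571 days.
571 mod 7 = 4, so 4 days before Tuesday is Friday.

Friday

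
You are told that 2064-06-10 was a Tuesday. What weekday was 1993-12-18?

Saturday

Count forward from the earlier date (December 18, 1993) to the later (June 10, 2064):
Day-of-year of December 18, 1993: 352.
Day-of-year of June 10, 2064: 162.
1993 has 365 days, so 365 − 352 = 13 days remain in 1993.
Full years 1994–2063: 53 common + 17 leap = 53×365 + 17×366 = 25567 days.
Total: 13 + 25567 + 162 = 25742 days.
25742 mod 7 = 3, so 3 days before Tuesday is Saturday.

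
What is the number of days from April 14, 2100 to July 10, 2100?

87

April 2100: 30 − 14 = 16 days remain.
Then May (31), June (30): 31 + 30 = 61 days.
July 1–10, 2100: 10 days.
Total: 16 + 61 + 10 = 87 days.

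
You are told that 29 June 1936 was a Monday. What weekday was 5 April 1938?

Tuesday

Day-of-year of June 29, 1936: 181.
Day-of-year of April 5, 1938: 95.
1936 has 366 days, so 366 − 181 = 185 days remain in 1936.
Full years: 1937: 365. Sum = 365.
Total: 185 + 365 + 95 = 645 days.
645 mod 7 = 1, so 1 day after Monday is Tuesday.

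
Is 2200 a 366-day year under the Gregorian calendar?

No

2200 is not a leap year (divisible by 100 but not 400).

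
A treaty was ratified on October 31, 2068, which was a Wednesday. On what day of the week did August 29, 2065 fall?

Count forward from the earlier date (August 29, 2065) to the later (October 31, 2068):
August 29, 2065 → August 29, 2066: 365 days.
August 29, 2066 → August 29, 2067: 365 days.
August 29, 2067 → August 29, 2068: 366 days (2068 is a leap year).
August 2068: 31 − 29 = 2 days remain.
Then September (30): 30 days.
October 1–31, 2068: 31 days.
Residual: 63 days.
Total: 1159 days.
1159 mod 7 = 4, so 4 days before Wednesday is Saturday.

Saturday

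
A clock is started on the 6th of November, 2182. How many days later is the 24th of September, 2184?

Day-of-year of November 6, 2182: 310.
Day-of-year of September 24, 2184: 268.
2182 has 365 days, so 365 − 310 = 55 days remain in 2182.
Full years: 2183: 365. Sum = 365.
Total: 55 + 365 + 268 = 688 days.

688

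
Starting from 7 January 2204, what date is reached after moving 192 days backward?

29 June 2203

Count 192 days before January 7, 2204:
June 2203: 30 − 29 = 1 day remains.
Then July (31), August (31), September (30), October (31), November (30), December (31): 31 + 31 + 30 + 31 + 30 + 31 = 184 days.
January 1–7, 2204: 7 days.
Total: 1 + 184 + 7 = 192 days.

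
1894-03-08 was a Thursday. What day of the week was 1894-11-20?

March 1894: 31 − 8 = 23 days remain.
Then April (30), May (31), June (30), July (31), August (31), September (30), October (31): 30 + 31 + 30 + 31 + 31 + 30 + 31 = 214 days.
November 1–20, 1894: 20 days.
Total: 23 + 214 + 20 = 257 days.
257 mod 7 = 5, so 5 days after Thursday is Tuesday.

Tuesday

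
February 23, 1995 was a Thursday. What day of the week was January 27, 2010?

Wednesday

Day-of-year of February 23, 1995: 54.
Day-of-year of January 27, 2010: 27.
1995 has 365 days, so 365 − 54 = 311 days remain in 1995.
Full years 1996–2009: 10 common + 4 leap = 10×365 + 4×366 = 5114 days.
Total: 311 + 5114 + 27 = 5452 days.
5452 mod 7 = 6, so 6 days after Thursday is Wednesday.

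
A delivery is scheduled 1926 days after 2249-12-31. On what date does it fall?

2255-04-10

Count 1926 days after December 31, 2249:
Day-of-year of December 31, 2249: 365.
Day-of-year of April 10, 2255: 100.
2249 has 365 days, so 365 − 365 = 0 days remain in 2249.
Full years: 2250: 365; 2251: 365; 2252: 366; 2253: 365; 2254: 365. Sum = 1826.
Total: 0 + 1826 + 100 = 1926 days.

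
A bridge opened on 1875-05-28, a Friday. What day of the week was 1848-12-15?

Count forward from the earlier date (December 15, 1848) to the later (May 28, 1875):
Day-of-year of December 15, 1848: 350.
Day-of-year of May 28, 1875: 148.
1848 has 366 days, so 366 − 350 = 16 days remain in 1848.
Full years 1849–1874: 20 common + 6 leap = 20×365 + 6×366 = 9496 days.
Total: 16 + 9496 + 148 = 9660 days.
9660 is a multiple of 7, so 1848-12-15 falls on the same weekday: Friday.

Friday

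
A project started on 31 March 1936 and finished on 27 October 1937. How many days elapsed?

Day-of-year of March 31, 1936: 91.
Day-of-year of October 27, 1937: 300.
1936 has 366 days, so 366 − 91 = 275 days remain in 1936.
Total: 275 + 300 = 575 days.

575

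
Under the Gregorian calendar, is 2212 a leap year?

2212 is a leap year.

Yes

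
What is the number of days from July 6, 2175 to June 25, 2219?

Day-of-year of July 6, 2175: 187.
Day-of-year of June 25, 2219: 176.
2175 has 365 days, so 365 − 187 = 178 days remain in 2175.
Full years 2176–2218: 33 common + 10 leap = 33×365 + 10×366 = 15705 days.
Total: 178 + 15705 + 176 = 16059 days.

16059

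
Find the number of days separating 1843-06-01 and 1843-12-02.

184

June 1843: 30 − 1 = 29 days remain.
Then July (31), August (31), September (30), October (31), November (30): 31 + 31 + 30 + 31 + 30 = 153 days.
December 1–2, 1843: 2 days.
Total: 29 + 153 + 2 = 184 days.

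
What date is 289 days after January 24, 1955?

November 9, 1955

Count 289 days after January 24, 1955:
January 1955: 31 − 24 = 7 days remain.
Then 9 full months totalling 273 days.
November 1–9, 1955: 9 days.
Total: 7 + 273 + 9 = 289 days.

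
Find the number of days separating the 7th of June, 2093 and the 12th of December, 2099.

2379

Day-of-year of June 7, 2093: 158.
Day-of-year of December 12, 2099: 346.
2093 has 365 days, so 365 − 158 = 207 days remain in 2093.
Full years: 2094: 365; 2095: 365; 2096: 366; 2097: 365; 2098: 365. Sum = 1826.
Total: 207 + 1826 + 346 = 2379 days.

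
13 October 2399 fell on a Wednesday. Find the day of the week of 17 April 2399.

Count forward from the earlier date (April 17, 2399) to the later (October 13, 2399):
April 2399: 30 − 17 = 13 days remain.
Then May (31), June (30), July (31), August (31), September (30): 31 + 30 + 31 + 31 + 30 = 153 days.
October 1–13, 2399: 13 days.
Total: 13 + 153 + 13 = 179 days.
179 mod 7 = 4, so 4 days before Wednesday is Saturday.

Saturday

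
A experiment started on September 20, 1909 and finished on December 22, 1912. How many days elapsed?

Day-of-year of September 20, 1909: 263.
Day-of-year of December 22, 1912: 357.
1909 has 365 days, so 365 − 263 = 102 days remain in 1909.
Full years: 1910: 365; 1911: 365. Sum = 730.
Total: 102 + 730 + 357 = 1189 days.

1189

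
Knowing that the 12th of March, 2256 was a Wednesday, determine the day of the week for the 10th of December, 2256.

Wednesday

March 2256: 31 − 12 = 19 days remain.
Then April (30), May (31), June (30), July (31), August (31), September (30), October (31), November (30): 30 + 31 + 30 + 31 + 31 + 30 + 31 + 30 = 244 days.
December 1–10, 2256: 10 days.
Total: 19 + 244 + 10 = 273 days.
273 is a multiple of 7, so the 10th of December, 2256 falls on the same weekday: Wednesday.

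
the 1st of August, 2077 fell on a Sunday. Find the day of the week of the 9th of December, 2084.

From August 1, 2077 to August 1, 2084: 7 years, of which 2 contain a Feb 29 — 5×365 + 2×366 = 2557 days.
August 2084: 31 − 1 = 30 days remain.
Then September (30), October (31), November (30): 30 + 31 + 30 = 91 days.
December 1–9, 2084: 9 days.
Residual: 130 days.
Total: 2687 days.
2687 mod 7 = 6, so 6 days after Sunday is Saturday.

Saturday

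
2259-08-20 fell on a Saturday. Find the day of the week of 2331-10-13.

Tuesday

From August 20, 2259 to August 20, 2331: 72 years, of which 17 contain a Feb 29 — 55×365 + 17×366 = 26297 days.
(2300 is not a leap year (divisible by 100 but not 400).)
August 2331: 31 − 20 = 11 days remain.
Then September (30): 30 days.
October 1–13, 2331: 13 days.
Residual: 54 days.
Total: 26351 days.
26351 mod 7 = 3, so 3 days after Saturday is Tuesday.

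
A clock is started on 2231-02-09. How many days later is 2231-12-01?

February 2231: 28 − 9 = 19 days remain (2231 is not a leap year, so February has 28 days).
Then 9 full months totalling 275 days.
December 1, 2231: 1 day.
Total: 19 + 275 + 1 = 295 days.

295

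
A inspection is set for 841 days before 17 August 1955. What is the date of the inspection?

28 April 1953

Count 841 days before August 17, 1955:
Day-of-year of April 28, 1953: 118.
Day-of-year of August 17, 1955: 229.
1953 has 365 days, so 365 − 118 = 247 days remain in 1953.
Full years: 1954: 365. Sum = 365.
Total: 247 + 365 + 229 = 841 days.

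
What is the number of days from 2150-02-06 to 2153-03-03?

Day-of-year of February 6, 2150: 37.
Day-of-year of March 3, 2153: 62.
2150 has 365 days, so 365 − 37 = 328 days remain in 2150.
Full years: 2151: 365; 2152: 366. Sum = 731.
Total: 328 + 731 + 62 = 1121 days.

1121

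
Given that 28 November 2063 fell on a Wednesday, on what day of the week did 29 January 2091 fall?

From November 28, 2063 to November 28, 2090: 27 years, of which 7 contain a Feb 29 — 20×365 + 7×366 = 9862 days.
November 2090: 30 − 28 = 2 days remain.
Then December (31): 31 days.
January 1–29, 2091: 29 days.
Residual: 62 days.
Total: 9924 days.
9924 mod 7 = 5, so 5 days after Wednesday is Monday.

Monday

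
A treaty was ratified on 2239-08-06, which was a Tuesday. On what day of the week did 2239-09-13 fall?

August 2239: 31 − 6 = 25 days remain.
September 1–13, 2239: 13 days.
Total: 25 + 13 = 38 days.
38 mod 7 = 3, so 3 days after Tuesday is Friday.

Friday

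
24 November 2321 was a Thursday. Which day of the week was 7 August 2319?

Count forward from the earlier date (August 7, 2319) to the later (November 24, 2321):
Day-of-year of August 7, 2319: 219.
Day-of-year of November 24, 2321: 328.
2319 has 365 days, so 365 − 219 = 146 days remain in 2319.
Full years: 2320: 366. Sum = 366.
Total: 146 + 366 + 328 = 840 days.
840 is a multiple of 7, so 7 August 2319 falls on the same weekday: Thursday.

Thursday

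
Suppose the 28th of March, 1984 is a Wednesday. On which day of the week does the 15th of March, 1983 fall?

Tuesday

Count forward from the earlier date (March 15, 1983) to the later (March 28, 1984):
Day-of-year of March 15, 1983: 74.
Day-of-year of March 28, 1984: 88.
1983 has 365 days, so 365 − 74 = 291 days remain in 1983.
Total: 291 + 88 = 379 days.
379 mod 7 = 1, so 1 day before Wednesday is Tuesday.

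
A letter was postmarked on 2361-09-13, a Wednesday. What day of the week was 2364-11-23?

Monday

September 13, 2361 → September 13, 2362: 365 days.
September 13, 2362 → September 13, 2363: 365 days.
September 13, 2363 → September 13, 2364: 366 days (2364 is a leap year).
September 2364: 30 − 13 = 17 days remain.
Then October (31): 31 days.
November 1–23, 2364: 23 days.
Residual: 71 days.
Total: 1167 days.
1167 mod 7 = 5, so 5 days after Wednesday is Monday.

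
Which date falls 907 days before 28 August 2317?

5 March 2315

Count 907 days before August 28, 2317:
Day-of-year of March 5, 2315: 64.
Day-of-year of August 28, 2317: 240.
2315 has 365 days, so 365 − 64 = 301 days remain in 2315.
Full years: 2316: 366. Sum = 366.
Total: 301 + 366 + 240 = 907 days.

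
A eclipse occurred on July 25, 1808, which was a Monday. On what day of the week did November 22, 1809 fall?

Wednesday

July 1808: 31 − 25 = 6 days remain.
Then 15 full months totalling 457 days.
November 1–22, 1809: 22 days.
Total: 6 + 457 + 22 = 485 days.
485 mod 7 = 2, so 2 days after Monday is Wednesday.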